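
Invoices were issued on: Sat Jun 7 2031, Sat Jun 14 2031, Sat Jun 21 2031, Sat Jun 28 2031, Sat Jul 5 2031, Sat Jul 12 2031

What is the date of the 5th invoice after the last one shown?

Sat Aug 16 2031

Every event comes 7 days after the last (7, 7, 7, 7, 7).
Sat Jul 12 2031 + 7 days = Sat Jul 19 2031.
Sat Jul 19 2031 + 7 days = Sat Jul 26 2031.
Sat Jul 26 2031 + 7 days = Sat Aug 2 2031.
Sat Aug 2 2031 + 7 days = Sat Aug 9 2031.
Sat Aug 9 2031 + 7 days = Sat Aug 16 2031.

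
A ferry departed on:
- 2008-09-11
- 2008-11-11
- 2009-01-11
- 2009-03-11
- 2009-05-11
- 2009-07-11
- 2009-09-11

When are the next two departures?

Each date is the 11th; the gaps (61, 61, 59, 61, 61, 62) track the month lengths.
The rule is the 11th of every 2 months.
Next: November 2009 → 2009-11-11.
Next: January 2010 → 2010-01-11.

2009-11-11, 2010-01-11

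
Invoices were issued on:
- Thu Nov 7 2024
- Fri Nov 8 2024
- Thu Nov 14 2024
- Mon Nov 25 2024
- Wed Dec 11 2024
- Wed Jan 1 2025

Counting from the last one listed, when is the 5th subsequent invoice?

Gaps: 1, 6, 11, 16, 21 days — each gap is 5 larger than the previous one.
Next gap: 26 days. Wed Jan 1 2025 + 26 days = Mon Jan 27 2025.
Next gap: 31 days. Mon Jan 27 2025 + 31 days = Thu Feb 27 2025.
Next gap: 36 days. Thu Feb 27 2025 + 36 days = Fri Apr 4 2025.
Next gap: 41 days. Fri Apr 4 2025 + 41 days = Thu May 15 2025.
Next gap: 46 days. Thu May 15 2025 + 46 days = Mon Jun 30 2025.

Mon Jun 30 2025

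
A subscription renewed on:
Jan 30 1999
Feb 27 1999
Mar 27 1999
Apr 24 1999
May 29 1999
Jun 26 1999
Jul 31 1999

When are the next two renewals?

Aug 28 1999, Sep 25 1999

All Saturdays; the gaps (28, 28, 28, 35, 28, 35) vary with month length.
This is the last Saturday of each month.
Last Saturday of August 1999: Aug 28 1999.
September 1999 ends with Saturday Sep 25 1999.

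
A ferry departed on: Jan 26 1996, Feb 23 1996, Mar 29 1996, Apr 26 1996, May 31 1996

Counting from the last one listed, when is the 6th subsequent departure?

Every date is a Friday; gaps 28, 35, 28, 35 days.
Each is the last Friday of its month (at least one falls on the 29th or later, ruling out '4th Friday').
June 1996 ends with Friday Jun 28 1996.
July 1996 ends with Friday Jul 26 1996.
August 1996 ends with Friday Aug 30 1996.
September 1996 ends with Friday Sep 27 1996.
Last Friday of October 1996: Oct 25 1996.
Last Friday of November 1996: Nov 29 1996.

Nov 29 1996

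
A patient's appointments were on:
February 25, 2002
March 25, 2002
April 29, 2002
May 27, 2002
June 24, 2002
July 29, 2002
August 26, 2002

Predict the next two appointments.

These are Mondays with 28, 35, 28, 28, 35, 28-day gaps.
Each is the final Monday of its month — April 29, 2002 is past the 28th, so '4th Monday' doesn't fit.
September 2002 ends with Monday September 30, 2002.
Last Monday of October 2002: October 28, 2002.

September 30, 2002; October 28, 2002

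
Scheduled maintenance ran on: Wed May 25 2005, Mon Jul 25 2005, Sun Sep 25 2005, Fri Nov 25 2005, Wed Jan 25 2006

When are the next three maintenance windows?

Gaps: 61, 62, 61, 61 days — not constant. Every event is on the 25th of the month.
Pattern: the 25th of every 2 months.
March 2006: Sat Mar 25 2006.
May 2006: Thu May 25 2006.
Next: July 2006 → Tue Jul 25 2006.

Sat Mar 25 2006, Thu May 25 2006, Tue Jul 25 2006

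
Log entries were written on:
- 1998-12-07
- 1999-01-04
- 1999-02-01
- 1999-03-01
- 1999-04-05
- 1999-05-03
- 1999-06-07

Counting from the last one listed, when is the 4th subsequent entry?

These are Mondays at 28- or 35-day spacing (28, 28, 28, 35, 28, 35).
The pattern: 1st Monday of the month.
July 1999 — 1st Monday is 1999-07-05.
August 1999 — 1st Monday is 1999-08-02.
1st Monday of September 1999: 1999-09-06.
October 1999 — 1st Monday is 1999-10-04.

1999-10-04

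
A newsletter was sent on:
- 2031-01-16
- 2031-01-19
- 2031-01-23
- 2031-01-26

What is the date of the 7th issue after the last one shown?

2031-02-20

Every event lands on a Thursday or Sunday (gaps cycle 3, 4, 3).
So the schedule is: every Thursday and Sunday.
Next Thursday: 2031-01-30.
The following Sunday is 2031-02-02.
Next Thursday: 2031-02-06.
Next Sunday: 2031-02-09.
Next Thursday: 2031-02-13.
Next Sunday: 2031-02-16.
The following Thursday is 2031-02-20.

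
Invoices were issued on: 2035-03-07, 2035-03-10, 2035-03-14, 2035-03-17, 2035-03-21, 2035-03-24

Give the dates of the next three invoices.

The gap pattern 3, 4, 3, 4, 3 repeats every 2 events.
These are the Wednesdays and Saturdays of each week.
The following Wednesday is 2035-03-28.
Next Saturday: 2035-03-31.
The following Wednesday is 2035-04-04.

2035-03-28, 2035-03-31, 2035-04-04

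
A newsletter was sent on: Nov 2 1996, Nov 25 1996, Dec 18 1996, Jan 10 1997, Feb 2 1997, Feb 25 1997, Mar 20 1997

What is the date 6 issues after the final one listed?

Aug 5 1997

Every event comes 23 days after the last (23, 23, 23, 23, 23, 23).
Mar 20 1997 + 23 days = Apr 12 1997.
Apr 12 1997 + 23 days = May 5 1997.
May 5 1997 + 23 days = May 28 1997.
May 28 1997 + 23 days = Jun 20 1997.
Jun 20 1997 + 23 days = Jul 13 1997.
Jul 13 1997 + 23 days = Aug 5 1997.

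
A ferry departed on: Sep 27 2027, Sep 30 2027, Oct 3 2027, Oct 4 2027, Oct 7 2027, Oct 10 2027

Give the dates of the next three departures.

Oct 11 2027, Oct 14 2027, Oct 17 2027

Every event lands on a Monday or Thursday or Sunday (gaps cycle 3, 3, 1, 3, 3).
So the schedule is: every Monday, Thursday and Sunday.
Next Monday: Oct 11 2027.
Next Thursday: Oct 14 2027.
Next Sunday: Oct 17 2027.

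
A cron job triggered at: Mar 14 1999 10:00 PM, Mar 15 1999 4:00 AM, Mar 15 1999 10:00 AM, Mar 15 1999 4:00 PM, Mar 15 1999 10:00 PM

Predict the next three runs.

The interval is a steady 6 hours (6, 6, 6, 6).
Mar 15 1999 10:00 PM + 6 h = Mar 16 1999 4:00 AM.
Mar 16 1999 4:00 AM + 6 h = Mar 16 1999 10:00 AM.
Mar 16 1999 10:00 AM + 6 h = Mar 16 1999 4:00 PM.

Mar 16 1999 4:00 AM, Mar 16 1999 10:00 AM, Mar 16 1999 4:00 PM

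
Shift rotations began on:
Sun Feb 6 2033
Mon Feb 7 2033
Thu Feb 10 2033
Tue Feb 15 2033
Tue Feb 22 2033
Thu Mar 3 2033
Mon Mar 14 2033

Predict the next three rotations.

Gaps: 1, 3, 5, 7, 9, 11 days — each gap is 2 larger than the previous one.
Next gap: 13 days. Mon Mar 14 2033 + 13 days = Sun Mar 27 2033.
Next gap: 15 days. Sun Mar 27 2033 + 15 days = Mon Apr 11 2033.
Next gap: 17 days. Mon Apr 11 2033 + 17 days = Thu Apr 28 2033.

Sun Mar 27 2033, Mon Apr 11 2033, Thu Apr 28 2033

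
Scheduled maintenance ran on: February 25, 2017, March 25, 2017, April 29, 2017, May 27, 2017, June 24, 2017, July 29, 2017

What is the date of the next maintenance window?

Every date is a Saturday; gaps 28, 35, 28, 28, 35 days.
Each is the last Saturday of its month (at least one falls on the 29th or later, ruling out '4th Saturday').
Last Saturday of August 2017: August 26, 2017.

August 26, 2017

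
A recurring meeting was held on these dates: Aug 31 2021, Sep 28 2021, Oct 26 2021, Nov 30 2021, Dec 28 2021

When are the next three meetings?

Jan 25 2022, Feb 22 2022, Mar 29 2022

All Tuesdays; the gaps (28, 28, 35, 28) vary with month length.
This is the last Tuesday of each month.
January 2022 ends with Tuesday Jan 25 2022.
February 2022 ends with Tuesday Feb 22 2022.
Last Tuesday of March 2022: Mar 29 2022.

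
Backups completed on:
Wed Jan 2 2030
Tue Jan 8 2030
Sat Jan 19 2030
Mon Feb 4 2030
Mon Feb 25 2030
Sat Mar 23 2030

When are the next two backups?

The spacing grows by 5 each time: 6, 11, 16, 21, 26 days.
Next gap: 31 days. Sat Mar 23 2030 + 31 days = Tue Apr 23 2030.
Next gap: 36 days. Tue Apr 23 2030 + 36 days = Wed May 29 2030.

Tue Apr 23 2030, Wed May 29 2030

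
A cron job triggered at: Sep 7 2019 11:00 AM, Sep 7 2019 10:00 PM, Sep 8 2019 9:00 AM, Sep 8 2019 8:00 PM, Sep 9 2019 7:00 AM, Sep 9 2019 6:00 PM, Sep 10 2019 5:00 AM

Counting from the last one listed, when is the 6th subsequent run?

Sep 12 2019 11:00 PM

Spacing: 11, 11, 11, 11, 11, 11 h — constant 11 h.
Sep 10 2019 5:00 AM + 11 h = Sep 10 2019 4:00 PM.
Sep 10 2019 4:00 PM + 11 h = Sep 11 2019 3:00 AM.
Sep 11 2019 3:00 AM + 11 h = Sep 11 2019 2:00 PM.
Sep 11 2019 2:00 PM + 11 h = Sep 12 2019 1:00 AM.
Sep 12 2019 1:00 AM + 11 h = Sep 12 2019 12:00 PM.
Sep 12 2019 12:00 PM + 11 h = Sep 12 2019 11:00 PM.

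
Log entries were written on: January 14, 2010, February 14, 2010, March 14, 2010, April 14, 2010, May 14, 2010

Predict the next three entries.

June 14, 2010; July 14, 2010; August 14, 2010

The day-of-month is always 14 (31, 28, 31, 30 days between events).
So this recurs on the 14th of each month.
Next: June 2010 → June 14, 2010.
July 2010: July 14, 2010.
August 2010: August 14, 2010.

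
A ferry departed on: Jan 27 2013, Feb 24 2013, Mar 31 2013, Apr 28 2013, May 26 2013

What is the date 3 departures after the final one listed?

Aug 25 2013

Every date is a Sunday; gaps 28, 35, 28, 28 days.
Each is the last Sunday of its month (at least one falls on the 29th or later, ruling out '4th Sunday').
June 2013 ends with Sunday Jun 30 2013.
July 2013 ends with Sunday Jul 28 2013.
August 2013 ends with Sunday Aug 25 2013.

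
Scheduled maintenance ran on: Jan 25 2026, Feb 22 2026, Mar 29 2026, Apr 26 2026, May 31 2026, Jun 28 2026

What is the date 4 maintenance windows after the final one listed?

Oct 25 2026

Every date is a Sunday; gaps 28, 35, 28, 35, 28 days.
Each is the last Sunday of its month (at least one falls on the 29th or later, ruling out '4th Sunday').
July 2026 ends with Sunday Jul 26 2026.
Last Sunday of August 2026: Aug 30 2026.
Last Sunday of September 2026: Sep 27 2026.
October 2026 ends with Sunday Oct 25 2026.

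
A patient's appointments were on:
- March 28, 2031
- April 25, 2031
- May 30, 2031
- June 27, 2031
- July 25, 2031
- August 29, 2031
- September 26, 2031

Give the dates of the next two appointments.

These are Fridays with 28, 35, 28, 28, 35, 28-day gaps.
Each is the final Friday of its month — May 30, 2031 is past the 28th, so '4th Friday' doesn't fit.
October 2031 ends with Friday October 31, 2031.
November 2031 ends with Friday November 28, 2031.

October 31, 2031; November 28, 2031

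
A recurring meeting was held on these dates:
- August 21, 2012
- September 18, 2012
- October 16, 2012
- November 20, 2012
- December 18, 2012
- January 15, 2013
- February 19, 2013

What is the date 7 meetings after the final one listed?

September 17, 2013

Gaps: 28, 28, 35, 28, 28, 35 days — a mix of 28 and 35. Every date is a Tuesday.
Each is the 3rd Tuesday of its month.
3rd Tuesday of March 2013: March 19, 2013.
3rd Tuesday of April 2013: April 16, 2013.
3rd Tuesday of May 2013: May 21, 2013.
3rd Tuesday of June 2013: June 18, 2013.
3rd Tuesday of July 2013: July 16, 2013.
August 2013 — 3rd Tuesday is August 20, 2013.
3rd Tuesday of September 2013: September 17, 2013.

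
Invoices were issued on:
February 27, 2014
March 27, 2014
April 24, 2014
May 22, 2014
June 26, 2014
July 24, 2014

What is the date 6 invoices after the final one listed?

January 22, 2015

All dates are Thursdays, 28, 28, 28, 35, 28 days apart.
Specifically, the 4th Thursday of each month.
August 2014 — 4th Thursday is August 28, 2014.
September 2014 — 4th Thursday is September 25, 2014.
4th Thursday of October 2014: October 23, 2014.
November 2014 — 4th Thursday is November 27, 2014.
4th Thursday of December 2014: December 25, 2014.
4th Thursday of January 2015: January 22, 2015.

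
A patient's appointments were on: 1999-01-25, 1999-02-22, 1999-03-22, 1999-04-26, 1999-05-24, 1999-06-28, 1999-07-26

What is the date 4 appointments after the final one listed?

These are Mondays at 28- or 35-day spacing (28, 28, 35, 28, 35, 28).
The pattern: 4th Monday of the month.
August 1999 — 4th Monday is 1999-08-23.
September 1999 — 4th Monday is 1999-09-27.
October 1999 — 4th Monday is 1999-10-25.
4th Monday of November 1999: 1999-11-22.

1999-11-22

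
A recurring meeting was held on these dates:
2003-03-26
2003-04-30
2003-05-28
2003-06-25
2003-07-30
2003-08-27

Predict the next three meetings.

Every date is a Wednesday; gaps 35, 28, 28, 35, 28 days.
Each is the last Wednesday of its month (at least one falls on the 29th or later, ruling out '4th Wednesday').
Last Wednesday of September 2003: 2003-09-24.
Last Wednesday of October 2003: 2003-10-29.
Last Wednesday of November 2003: 2003-11-26.

2003-09-24, 2003-10-29, 2003-11-26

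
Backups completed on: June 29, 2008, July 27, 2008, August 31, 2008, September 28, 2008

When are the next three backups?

October 26, 2008; November 30, 2008; December 28, 2008

These are Sundays with 28, 35, 28-day gaps.
Each is the final Sunday of its month — June 29, 2008 is past the 28th, so '4th Sunday' doesn't fit.
October 2008 ends with Sunday October 26, 2008.
November 2008 ends with Sunday November 30, 2008.
Last Sunday of December 2008: December 28, 2008.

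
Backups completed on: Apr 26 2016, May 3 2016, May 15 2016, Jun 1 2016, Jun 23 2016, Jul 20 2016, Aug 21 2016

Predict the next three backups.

Intervals are 7, 12, 17, 22, 27, 32 days — an arithmetic progression with common difference 5.
Next gap: 37 days. Aug 21 2016 + 37 days = Sep 27 2016.
Next gap: 42 days. Sep 27 2016 + 42 days = Nov 8 2016.
Next gap: 47 days. Nov 8 2016 + 47 days = Dec 25 2016.

Sep 27 2016, Nov 8 2016, Dec 25 2016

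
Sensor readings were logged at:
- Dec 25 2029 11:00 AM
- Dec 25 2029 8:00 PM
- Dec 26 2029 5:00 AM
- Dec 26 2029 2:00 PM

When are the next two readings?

Spacing: 9, 9, 9 h — constant 9 h.
Dec 26 2029 2:00 PM + 9 h = Dec 26 2029 11:00 PM.
Dec 26 2029 11:00 PM + 9 h = Dec 27 2029 8:00 AM.

Dec 26 2029 11:00 PM, Dec 27 2029 8:00 AM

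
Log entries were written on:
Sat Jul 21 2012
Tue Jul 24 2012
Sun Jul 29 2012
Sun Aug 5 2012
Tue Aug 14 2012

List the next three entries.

Sat Aug 25 2012, Fri Sep 7 2012, Sat Sep 22 2012

Gaps: 3, 5, 7, 9 days — each gap is 2 larger than the previous one.
Next gap: 11 days. Tue Aug 14 2012 + 11 days = Sat Aug 25 2012.
Next gap: 13 days. Sat Aug 25 2012 + 13 days = Fri Sep 7 2012.
Next gap: 15 days. Fri Sep 7 2012 + 15 days = Sat Sep 22 2012.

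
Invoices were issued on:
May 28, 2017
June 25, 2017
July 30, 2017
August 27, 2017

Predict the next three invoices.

September 24, 2017; October 29, 2017; November 26, 2017

All Sundays; the gaps (28, 35, 28) vary with month length.
This is the last Sunday of each month.
Last Sunday of September 2017: September 24, 2017.
Last Sunday of October 2017: October 29, 2017.
Last Sunday of November 2017: November 26, 2017.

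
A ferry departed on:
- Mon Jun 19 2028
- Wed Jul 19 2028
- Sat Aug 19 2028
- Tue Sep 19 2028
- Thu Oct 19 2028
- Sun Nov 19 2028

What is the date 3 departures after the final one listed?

Mon Feb 19 2029

Gaps: 30, 31, 31, 30, 31 days — not constant. Every event is on the 19th of the month.
Pattern: the 19th of each month.
December 2028: Tue Dec 19 2028.
January 2029: Fri Jan 19 2029.
February 2029: Mon Feb 19 2029.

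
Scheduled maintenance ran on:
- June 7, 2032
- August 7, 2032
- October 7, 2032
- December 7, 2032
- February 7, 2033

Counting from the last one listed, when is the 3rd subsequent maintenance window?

August 7, 2033

Each date is the 7th; the gaps (61, 61, 61, 62) track the month lengths.
The rule is the 7th of every 2 months.
April 2033: April 7, 2033.
Next: June 2033 → June 7, 2033.
August 2033: August 7, 2033.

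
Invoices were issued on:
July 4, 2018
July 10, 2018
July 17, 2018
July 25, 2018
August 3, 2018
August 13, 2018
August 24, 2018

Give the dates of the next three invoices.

September 5, 2018; September 18, 2018; October 2, 2018

Gaps: 6, 7, 8, 9, 10, 11 days — each gap is 1 larger than the previous one.
Next gap: 12 days. August 24, 2018 + 12 days = September 5, 2018.
Next gap: 13 days. September 5, 2018 + 13 days = September 18, 2018.
Next gap: 14 days. September 18, 2018 + 14 days = October 2, 2018.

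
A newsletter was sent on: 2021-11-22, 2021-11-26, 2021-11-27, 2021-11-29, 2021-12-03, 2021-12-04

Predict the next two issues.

2021-12-06, 2021-12-10

Every event lands on a Monday or Friday or Saturday (gaps cycle 4, 1, 2, 4, 1).
So the schedule is: every Monday, Friday and Saturday.
Next Monday: 2021-12-06.
Next Friday: 2021-12-10.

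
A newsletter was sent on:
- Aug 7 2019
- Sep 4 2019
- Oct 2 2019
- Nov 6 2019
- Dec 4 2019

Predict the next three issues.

These are Wednesdays at 28- or 35-day spacing (28, 28, 35, 28).
The pattern: 1st Wednesday of the month.
January 2020 — 1st Wednesday is Jan 1 2020.
February 2020 — 1st Wednesday is Feb 5 2020.
March 2020 — 1st Wednesday is Mar 4 2020.

Jan 1 2020, Feb 5 2020, Mar 4 2020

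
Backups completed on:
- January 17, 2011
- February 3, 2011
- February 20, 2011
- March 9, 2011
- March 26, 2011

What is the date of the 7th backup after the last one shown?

July 23, 2011

The spacing is 17, 17, 17, 17 days — always 17 days.
March 26, 2011 + 17 days = April 12, 2011.
April 12, 2011 + 17 days = April 29, 2011.
April 29, 2011 + 17 days = May 16, 2011.
May 16, 2011 + 17 days = June 2, 2011.
June 2, 2011 + 17 days = June 19, 2011.
June 19, 2011 + 17 days = July 6, 2011.
July 6, 2011 + 17 days = July 23, 2011.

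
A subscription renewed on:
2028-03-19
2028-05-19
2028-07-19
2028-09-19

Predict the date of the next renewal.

2028-11-19

Each date is the 19th; the gaps (61, 61, 62) track the month lengths.
The rule is the 19th of every 2 months.
November 2028: 2028-11-19.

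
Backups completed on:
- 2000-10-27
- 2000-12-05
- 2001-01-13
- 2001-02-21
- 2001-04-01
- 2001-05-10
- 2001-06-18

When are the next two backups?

The spacing is 39, 39, 39, 39, 39, 39 days — always 39 days.
2001-06-18 + 39 days = 2001-07-27.
2001-07-27 + 39 days = 2001-09-04.

2001-07-27, 2001-09-04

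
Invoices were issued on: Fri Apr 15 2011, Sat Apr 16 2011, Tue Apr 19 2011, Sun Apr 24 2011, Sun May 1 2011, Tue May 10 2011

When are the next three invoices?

Intervals are 1, 3, 5, 7, 9 days — an arithmetic progression with common difference 2.
Next gap: 11 days. Tue May 10 2011 + 11 days = Sat May 21 2011.
Next gap: 13 days. Sat May 21 2011 + 13 days = Fri Jun 3 2011.
Next gap: 15 days. Fri Jun 3 2011 + 15 days = Sat Jun 18 2011.

Sat May 21 2011, Fri Jun 3 2011, Sat Jun 18 2011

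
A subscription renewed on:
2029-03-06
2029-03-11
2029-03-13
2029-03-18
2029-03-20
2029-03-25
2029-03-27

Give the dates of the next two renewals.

2029-04-01, 2029-04-03

Every event lands on a Tuesday or Sunday (gaps cycle 5, 2, 5, 2, 5, 2).
So the schedule is: every Tuesday and Sunday.
The following Sunday is 2029-04-01.
The following Tuesday is 2029-04-03.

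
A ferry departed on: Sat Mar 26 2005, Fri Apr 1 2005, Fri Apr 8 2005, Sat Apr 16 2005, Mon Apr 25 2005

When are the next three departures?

Thu May 5 2005, Mon May 16 2005, Sat May 28 2005

The spacing grows by 1 each time: 6, 7, 8, 9 days.
Next gap: 10 days. Mon Apr 25 2005 + 10 days = Thu May 5 2005.
Next gap: 11 days. Thu May 5 2005 + 11 days = Mon May 16 2005.
Next gap: 12 days. Mon May 16 2005 + 12 days = Sat May 28 2005.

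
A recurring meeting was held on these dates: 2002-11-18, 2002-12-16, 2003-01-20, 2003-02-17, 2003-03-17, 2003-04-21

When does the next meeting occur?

2003-05-19

These are Mondays at 28- or 35-day spacing (28, 35, 28, 28, 35).
The pattern: 3rd Monday of the month.
3rd Monday of May 2003: 2003-05-19.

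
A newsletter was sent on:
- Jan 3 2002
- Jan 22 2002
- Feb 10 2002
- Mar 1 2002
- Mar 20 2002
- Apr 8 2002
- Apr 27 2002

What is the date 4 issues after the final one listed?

Gaps between consecutive events: 19, 19, 19, 19, 19, 19 days — a constant 19-day interval.
Apr 27 2002 + 19 days = May 16 2002.
May 16 2002 + 19 days = Jun 4 2002.
Jun 4 2002 + 19 days = Jun 23 2002.
Jun 23 2002 + 19 days = Jul 12 2002.

Jul 12 2002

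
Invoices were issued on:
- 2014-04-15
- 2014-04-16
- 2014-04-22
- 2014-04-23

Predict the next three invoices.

2014-04-29, 2014-04-30, 2014-05-06

Every event lands on a Tuesday or Wednesday (gaps cycle 1, 6, 1).
So the schedule is: every Tuesday and Wednesday.
Next Tuesday: 2014-04-29.
The following Wednesday is 2014-04-30.
The following Tuesday is 2014-05-06.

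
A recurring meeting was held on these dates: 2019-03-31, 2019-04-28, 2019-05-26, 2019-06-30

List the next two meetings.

Every date is a Sunday; gaps 28, 28, 35 days.
Each is the last Sunday of its month (at least one falls on the 29th or later, ruling out '4th Sunday').
Last Sunday of July 2019: 2019-07-28.
August 2019 ends with Sunday 2019-08-25.

2019-07-28, 2019-08-25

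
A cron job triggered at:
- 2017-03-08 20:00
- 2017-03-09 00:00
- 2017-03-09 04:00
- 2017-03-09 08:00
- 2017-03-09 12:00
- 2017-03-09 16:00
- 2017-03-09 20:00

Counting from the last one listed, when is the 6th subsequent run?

2017-03-10 20:00

The interval is a steady 4 hours (4, 4, 4, 4, 4, 4).
2017-03-09 20:00 + 4 h = 2017-03-10 00:00.
2017-03-10 00:00 + 4 h = 2017-03-10 04:00.
2017-03-10 04:00 + 4 h = 2017-03-10 08:00.
2017-03-10 08:00 + 4 h = 2017-03-10 12:00.
2017-03-10 12:00 + 4 h = 2017-03-10 16:00.
2017-03-10 16:00 + 4 h = 2017-03-10 20:00.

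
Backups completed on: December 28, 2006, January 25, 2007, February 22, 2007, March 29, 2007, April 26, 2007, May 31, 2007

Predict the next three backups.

These are Thursdays with 28, 28, 35, 28, 35-day gaps.
Each is the final Thursday of its month — March 29, 2007 is past the 28th, so '4th Thursday' doesn't fit.
June 2007 ends with Thursday June 28, 2007.
Last Thursday of July 2007: July 26, 2007.
August 2007 ends with Thursday August 30, 2007.

June 28, 2007; July 26, 2007; August 30, 2007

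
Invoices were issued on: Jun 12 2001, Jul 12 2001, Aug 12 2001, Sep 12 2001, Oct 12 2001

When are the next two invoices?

Gaps: 30, 31, 31, 30 days — not constant. Every event is on the 12th of the month.
Pattern: the 12th of each month.
Next: November 2001 → Nov 12 2001.
Next: December 2001 → Dec 12 2001.

Nov 12 2001, Dec 12 2001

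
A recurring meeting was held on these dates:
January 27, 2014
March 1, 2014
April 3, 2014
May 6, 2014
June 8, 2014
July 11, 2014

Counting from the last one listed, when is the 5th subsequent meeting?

December 23, 2014

Gaps between consecutive events: 33, 33, 33, 33, 33 days — a constant 33-day interval.
July 11, 2014 + 33 days = August 13, 2014.
August 13, 2014 + 33 days = September 15, 2014.
September 15, 2014 + 33 days = October 18, 2014.
October 18, 2014 + 33 days = November 20, 2014.
November 20, 2014 + 33 days = December 23, 2014.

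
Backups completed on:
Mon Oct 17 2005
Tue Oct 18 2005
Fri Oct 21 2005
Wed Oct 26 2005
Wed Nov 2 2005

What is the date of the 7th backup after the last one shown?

Gaps: 1, 3, 5, 7 days — each gap is 2 larger than the previous one.
Next gap: 9 days. Wed Nov 2 2005 + 9 days = Fri Nov 11 2005.
Next gap: 11 days. Fri Nov 11 2005 + 11 days = Tue Nov 22 2005.
Next gap: 13 days. Tue Nov 22 2005 + 13 days = Mon Dec 5 2005.
Next gap: 15 days. Mon Dec 5 2005 + 15 days = Tue Dec 20 2005.
Next gap: 17 days. Tue Dec 20 2005 + 17 days = Fri Jan 6 2006.
Next gap: 19 days. Fri Jan 6 2006 + 19 days = Wed Jan 25 2006.
Next gap: 21 days. Wed Jan 25 2006 + 21 days = Wed Feb 15 2006.

Wed Feb 15 2006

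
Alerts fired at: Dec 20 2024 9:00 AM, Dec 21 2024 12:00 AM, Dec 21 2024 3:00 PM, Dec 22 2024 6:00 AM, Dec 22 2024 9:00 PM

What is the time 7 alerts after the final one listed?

Dec 27 2024 6:00 AM

Gaps: 15, 15, 15, 15 hours — each event is 15 hours after the previous one.
Dec 22 2024 9:00 PM + 15 h = Dec 23 2024 12:00 PM.
Dec 23 2024 12:00 PM + 15 h = Dec 24 2024 3:00 AM.
Dec 24 2024 3:00 AM + 15 h = Dec 24 2024 6:00 PM.
Dec 24 2024 6:00 PM + 15 h = Dec 25 2024 9:00 AM.
Dec 25 2024 9:00 AM + 15 h = Dec 26 2024 12:00 AM.
Dec 26 2024 12:00 AM + 15 h = Dec 26 2024 3:00 PM.
Dec 26 2024 3:00 PM + 15 h = Dec 27 2024 6:00 AM.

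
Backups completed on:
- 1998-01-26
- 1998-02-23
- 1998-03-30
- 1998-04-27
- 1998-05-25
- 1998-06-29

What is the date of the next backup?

All Mondays; the gaps (28, 35, 28, 28, 35) vary with month length.
This is the last Monday of each month.
Last Monday of July 1998: 1998-07-27.

1998-07-27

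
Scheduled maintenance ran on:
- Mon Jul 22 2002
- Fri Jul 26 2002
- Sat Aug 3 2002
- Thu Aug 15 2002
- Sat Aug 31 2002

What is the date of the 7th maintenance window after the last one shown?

Sat Apr 12 2003

Gaps: 4, 8, 12, 16 days — each gap is 4 larger than the previous one.
Next gap: 20 days. Sat Aug 31 2002 + 20 days = Fri Sep 20 2002.
Next gap: 24 days. Fri Sep 20 2002 + 24 days = Mon Oct 14 2002.
Next gap: 28 days. Mon Oct 14 2002 + 28 days = Mon Nov 11 2002.
Next gap: 32 days. Mon Nov 11 2002 + 32 days = Fri Dec 13 2002.
Next gap: 36 days. Fri Dec 13 2002 + 36 days = Sat Jan 18 2003.
Next gap: 40 days. Sat Jan 18 2003 + 40 days = Thu Feb 27 2003.
Next gap: 44 days. Thu Feb 27 2003 + 44 days = Sat Apr 12 2003.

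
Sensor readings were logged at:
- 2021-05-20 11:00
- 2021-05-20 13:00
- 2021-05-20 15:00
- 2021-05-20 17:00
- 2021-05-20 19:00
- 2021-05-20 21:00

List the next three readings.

Spacing: 2, 2, 2, 2, 2 h — constant 2 h.
2021-05-20 21:00 + 2 h = 2021-05-20 23:00.
2021-05-20 23:00 + 2 h = 2021-05-21 01:00.
2021-05-21 01:00 + 2 h = 2021-05-21 03:00.

2021-05-20 23:00, 2021-05-21 01:00, 2021-05-21 03:00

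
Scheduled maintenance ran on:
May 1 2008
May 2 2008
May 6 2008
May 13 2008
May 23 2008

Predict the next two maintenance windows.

The spacing grows by 3 each time: 1, 4, 7, 10 days.
Next gap: 13 days. May 23 2008 + 13 days = Jun 5 2008.
Next gap: 16 days. Jun 5 2008 + 16 days = Jun 21 2008.

Jun 5 2008, Jun 21 2008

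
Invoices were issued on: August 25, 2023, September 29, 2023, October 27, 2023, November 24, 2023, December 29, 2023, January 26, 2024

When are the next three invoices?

February 23, 2024; March 29, 2024; April 26, 2024

These are Fridays with 35, 28, 28, 35, 28-day gaps.
Each is the final Friday of its month — September 29, 2023 is past the 28th, so '4th Friday' doesn't fit.
Last Friday of February 2024: February 23, 2024.
March 2024 ends with Friday March 29, 2024.
April 2024 ends with Friday April 26, 2024.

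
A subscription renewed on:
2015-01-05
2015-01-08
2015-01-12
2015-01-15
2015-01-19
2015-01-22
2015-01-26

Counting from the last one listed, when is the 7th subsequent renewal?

The gap pattern 3, 4, 3, 4, 3, 4 repeats every 2 events.
These are the Mondays and Thursdays of each week.
The following Thursday is 2015-01-29.
Next Monday: 2015-02-02.
The following Thursday is 2015-02-05.
The following Monday is 2015-02-09.
The following Thursday is 2015-02-12.
Next Monday: 2015-02-16.
The following Thursday is 2015-02-19.

2015-02-19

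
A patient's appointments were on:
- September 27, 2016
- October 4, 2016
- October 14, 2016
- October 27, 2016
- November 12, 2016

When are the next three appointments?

December 1, 2016; December 23, 2016; January 17, 2017

Gaps: 7, 10, 13, 16 days — each gap is 3 larger than the previous one.
Next gap: 19 days. November 12, 2016 + 19 days = December 1, 2016.
Next gap: 22 days. December 1, 2016 + 22 days = December 23, 2016.
Next gap: 25 days. December 23, 2016 + 25 days = January 17, 2017.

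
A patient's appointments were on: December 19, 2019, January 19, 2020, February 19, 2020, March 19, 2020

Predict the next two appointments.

Each date is the 19th; the gaps (31, 31, 29) track the month lengths.
The rule is the 19th of each month.
April 2020: April 19, 2020.
Next: May 2020 → May 19, 2020.

April 19, 2020; May 19, 2020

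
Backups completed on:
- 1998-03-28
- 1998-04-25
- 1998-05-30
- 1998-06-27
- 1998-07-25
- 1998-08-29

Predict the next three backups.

1998-09-26, 1998-10-31, 1998-11-28

All Saturdays; the gaps (28, 35, 28, 28, 35) vary with month length.
This is the last Saturday of each month.
September 1998 ends with Saturday 1998-09-26.
October 1998 ends with Saturday 1998-10-31.
November 1998 ends with Saturday 1998-11-28.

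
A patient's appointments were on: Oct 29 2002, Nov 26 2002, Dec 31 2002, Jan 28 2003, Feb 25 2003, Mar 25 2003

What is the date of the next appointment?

Apr 29 2003

These are Tuesdays with 28, 35, 28, 28, 28-day gaps.
Each is the final Tuesday of its month — Oct 29 2002 is past the 28th, so '4th Tuesday' doesn't fit.
April 2003 ends with Tuesday Apr 29 2003.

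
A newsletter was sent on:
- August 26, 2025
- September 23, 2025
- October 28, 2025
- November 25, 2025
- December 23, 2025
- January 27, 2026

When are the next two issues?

February 24, 2026; March 24, 2026

Gaps: 28, 35, 28, 28, 35 days — a mix of 28 and 35. Every date is a Tuesday.
Each is the 4th Tuesday of its month.
4th Tuesday of February 2026: February 24, 2026.
4th Tuesday of March 2026: March 24, 2026.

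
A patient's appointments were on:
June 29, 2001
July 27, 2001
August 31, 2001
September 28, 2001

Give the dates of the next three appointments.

October 26, 2001; November 30, 2001; December 28, 2001

These are Fridays with 28, 35, 28-day gaps.
Each is the final Friday of its month — June 29, 2001 is past the 28th, so '4th Friday' doesn't fit.
October 2001 ends with Friday October 26, 2001.
Last Friday of November 2001: November 30, 2001.
Last Friday of December 2001: December 28, 2001.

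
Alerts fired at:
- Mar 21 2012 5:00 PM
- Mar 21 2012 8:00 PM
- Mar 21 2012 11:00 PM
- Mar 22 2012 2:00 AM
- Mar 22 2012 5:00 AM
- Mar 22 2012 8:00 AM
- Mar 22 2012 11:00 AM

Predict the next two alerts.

Mar 22 2012 2:00 PM, Mar 22 2012 5:00 PM

Spacing: 3, 3, 3, 3, 3, 3 h — constant 3 h.
Mar 22 2012 11:00 AM + 3 h = Mar 22 2012 2:00 PM.
Mar 22 2012 2:00 PM + 3 h = Mar 22 2012 5:00 PM.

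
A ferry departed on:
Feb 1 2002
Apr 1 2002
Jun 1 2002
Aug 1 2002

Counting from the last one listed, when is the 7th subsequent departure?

Oct 1 2003

Gaps: 59, 61, 61 days — not constant. Every event is on the 1st of the month.
Pattern: the 1st of every 2 months.
Next: October 2002 → Oct 1 2002.
Next: December 2002 → Dec 1 2002.
February 2003: Feb 1 2003.
April 2003: Apr 1 2003.
June 2003: Jun 1 2003.
Next: August 2003 → Aug 1 2003.
Next: October 2003 → Oct 1 2003.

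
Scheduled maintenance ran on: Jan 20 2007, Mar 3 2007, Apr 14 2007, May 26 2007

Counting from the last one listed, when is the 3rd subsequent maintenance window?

Gaps between consecutive events: 42, 42, 42 days — a constant 42-day interval.
May 26 2007 + 42 days = Jul 7 2007.
Jul 7 2007 + 42 days = Aug 18 2007.
Aug 18 2007 + 42 days = Sep 29 2007.

Sep 29 2007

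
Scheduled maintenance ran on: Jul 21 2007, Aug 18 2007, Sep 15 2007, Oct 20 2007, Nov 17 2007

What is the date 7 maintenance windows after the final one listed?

Jun 21 2008

All dates are Saturdays, 28, 28, 35, 28 days apart.
Specifically, the 3rd Saturday of each month.
December 2007 — 3rd Saturday is Dec 15 2007.
3rd Saturday of January 2008: Jan 19 2008.
February 2008 — 3rd Saturday is Feb 16 2008.
3rd Saturday of March 2008: Mar 15 2008.
3rd Saturday of April 2008: Apr 19 2008.
May 2008 — 3rd Saturday is May 17 2008.
3rd Saturday of June 2008: Jun 21 2008.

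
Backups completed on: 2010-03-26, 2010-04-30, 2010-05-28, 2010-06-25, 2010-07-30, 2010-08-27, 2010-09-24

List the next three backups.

These are Fridays with 35, 28, 28, 35, 28, 28-day gaps.
Each is the final Friday of its month — 2010-04-30 is past the 28th, so '4th Friday' doesn't fit.
Last Friday of October 2010: 2010-10-29.
Last Friday of November 2010: 2010-11-26.
Last Friday of December 2010: 2010-12-31.

2010-10-29, 2010-11-26, 2010-12-31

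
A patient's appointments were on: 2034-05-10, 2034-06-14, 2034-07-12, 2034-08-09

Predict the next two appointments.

2034-09-13, 2034-10-11

All dates are Wednesdays, 35, 28, 28 days apart.
Specifically, the 2nd Wednesday of each month.
September 2034 — 2nd Wednesday is 2034-09-13.
2nd Wednesday of October 2034: 2034-10-11.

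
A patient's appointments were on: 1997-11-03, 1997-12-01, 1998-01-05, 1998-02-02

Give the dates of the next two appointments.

Gaps: 28, 35, 28 days — a mix of 28 and 35. Every date is a Monday.
Each is the 1st Monday of its month.
1st Monday of March 1998: 1998-03-02.
1st Monday of April 1998: 1998-04-06.

1998-03-02, 1998-04-06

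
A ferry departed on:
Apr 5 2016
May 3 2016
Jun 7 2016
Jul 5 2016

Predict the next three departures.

Aug 2 2016, Sep 6 2016, Oct 4 2016

Gaps: 28, 35, 28 days — a mix of 28 and 35. Every date is a Tuesday.
Each is the 1st Tuesday of its month.
1st Tuesday of August 2016: Aug 2 2016.
1st Tuesday of September 2016: Sep 6 2016.
October 2016 — 1st Tuesday is Oct 4 2016.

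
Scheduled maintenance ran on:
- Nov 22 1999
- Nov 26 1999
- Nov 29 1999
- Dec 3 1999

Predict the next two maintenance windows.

The gap pattern 4, 3, 4 repeats every 2 events.
These are the Mondays and Fridays of each week.
Next Monday: Dec 6 1999.
Next Friday: Dec 10 1999.

Dec 6 1999, Dec 10 1999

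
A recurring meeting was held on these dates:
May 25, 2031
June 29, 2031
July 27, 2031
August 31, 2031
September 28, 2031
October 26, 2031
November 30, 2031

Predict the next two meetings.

December 28, 2031; January 25, 2032

Every date is a Sunday; gaps 35, 28, 35, 28, 28, 35 days.
Each is the last Sunday of its month (at least one falls on the 29th or later, ruling out '4th Sunday').
December 2031 ends with Sunday December 28, 2031.
Last Sunday of January 2032: January 25, 2032.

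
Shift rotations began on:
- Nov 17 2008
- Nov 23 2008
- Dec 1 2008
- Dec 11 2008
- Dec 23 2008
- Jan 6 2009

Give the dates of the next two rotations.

Jan 22 2009, Feb 9 2009

Intervals are 6, 8, 10, 12, 14 days — an arithmetic progression with common difference 2.
Next gap: 16 days. Jan 6 2009 + 16 days = Jan 22 2009.
Next gap: 18 days. Jan 22 2009 + 18 days = Feb 9 2009.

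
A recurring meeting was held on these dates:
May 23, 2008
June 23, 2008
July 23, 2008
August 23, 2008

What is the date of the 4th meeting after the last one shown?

December 23, 2008

The day-of-month is always 23 (31, 30, 31 days between events).
So this recurs on the 23rd of each month.
Next: September 2008 → September 23, 2008.
Next: October 2008 → October 23, 2008.
November 2008: November 23, 2008.
December 2008: December 23, 2008.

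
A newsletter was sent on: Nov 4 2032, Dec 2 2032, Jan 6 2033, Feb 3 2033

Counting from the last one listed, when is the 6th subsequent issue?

Aug 4 2033

All dates are Thursdays, 28, 35, 28 days apart.
Specifically, the 1st Thursday of each month.
March 2033 — 1st Thursday is Mar 3 2033.
April 2033 — 1st Thursday is Apr 7 2033.
May 2033 — 1st Thursday is May 5 2033.
1st Thursday of June 2033: Jun 2 2033.
1st Thursday of July 2033: Jul 7 2033.
1st Thursday of August 2033: Aug 4 2033.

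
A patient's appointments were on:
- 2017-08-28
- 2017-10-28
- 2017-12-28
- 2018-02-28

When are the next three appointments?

Each date is the 28th; the gaps (61, 61, 62) track the month lengths.
The rule is the 28th of every 2 months.
Next: April 2018 → 2018-04-28.
Next: June 2018 → 2018-06-28.
August 2018: 2018-08-28.

2018-04-28, 2018-06-28, 2018-08-28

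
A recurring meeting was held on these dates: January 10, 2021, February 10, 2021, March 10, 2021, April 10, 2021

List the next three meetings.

Gaps: 31, 28, 31 days — not constant. Every event is on the 10th of the month.
Pattern: the 10th of each month.
Next: May 2021 → May 10, 2021.
June 2021: June 10, 2021.
Next: July 2021 → July 10, 2021.

May 10, 2021; June 10, 2021; July 10, 2021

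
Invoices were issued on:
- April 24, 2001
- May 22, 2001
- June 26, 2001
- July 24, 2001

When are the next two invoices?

August 28, 2001; September 25, 2001

All dates are Tuesdays, 28, 35, 28 days apart.
Specifically, the 4th Tuesday of each month.
4th Tuesday of August 2001: August 28, 2001.
4th Tuesday of September 2001: September 25, 2001.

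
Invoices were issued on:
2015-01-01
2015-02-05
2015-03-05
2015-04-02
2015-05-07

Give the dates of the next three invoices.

These are Thursdays at 28- or 35-day spacing (35, 28, 28, 35).
The pattern: 1st Thursday of the month.
1st Thursday of June 2015: 2015-06-04.
1st Thursday of July 2015: 2015-07-02.
August 2015 — 1st Thursday is 2015-08-06.

2015-06-04, 2015-07-02, 2015-08-06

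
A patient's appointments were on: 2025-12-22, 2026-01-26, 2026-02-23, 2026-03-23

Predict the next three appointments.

These are Mondays at 28- or 35-day spacing (35, 28, 28).
The pattern: 4th Monday of the month.
April 2026 — 4th Monday is 2026-04-27.
May 2026 — 4th Monday is 2026-05-25.
4th Monday of June 2026: 2026-06-22.

2026-04-27, 2026-05-25, 2026-06-22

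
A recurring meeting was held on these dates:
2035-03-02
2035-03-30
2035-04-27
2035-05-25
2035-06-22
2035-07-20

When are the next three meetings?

The spacing is 28, 28, 28, 28, 28 days — always 28 days.
2035-07-20 + 28 days = 2035-08-17.
2035-08-17 + 28 days = 2035-09-14.
2035-09-14 + 28 days = 2035-10-12.

2035-08-17, 2035-09-14, 2035-10-12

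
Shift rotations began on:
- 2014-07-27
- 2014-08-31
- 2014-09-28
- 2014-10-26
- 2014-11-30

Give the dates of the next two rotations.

These are Sundays with 35, 28, 28, 35-day gaps.
Each is the final Sunday of its month — 2014-08-31 is past the 28th, so '4th Sunday' doesn't fit.
December 2014 ends with Sunday 2014-12-28.
January 2015 ends with Sunday 2015-01-25.

2014-12-28, 2015-01-25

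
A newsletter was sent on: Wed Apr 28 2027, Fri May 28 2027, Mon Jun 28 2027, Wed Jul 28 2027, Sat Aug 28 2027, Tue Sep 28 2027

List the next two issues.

Thu Oct 28 2027, Sun Nov 28 2027

Each date is the 28th; the gaps (30, 31, 30, 31, 31) track the month lengths.
The rule is the 28th of each month.
Next: October 2027 → Thu Oct 28 2027.
Next: November 2027 → Sun Nov 28 2027.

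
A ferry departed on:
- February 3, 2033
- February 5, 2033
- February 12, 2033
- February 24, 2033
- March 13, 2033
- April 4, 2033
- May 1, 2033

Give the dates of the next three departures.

June 2, 2033; July 9, 2033; August 20, 2033

Gaps: 2, 7, 12, 17, 22, 27 days — each gap is 5 larger than the previous one.
Next gap: 32 days. May 1, 2033 + 32 days = June 2, 2033.
Next gap: 37 days. June 2, 2033 + 37 days = July 9, 2033.
Next gap: 42 days. July 9, 2033 + 42 days = August 20, 2033.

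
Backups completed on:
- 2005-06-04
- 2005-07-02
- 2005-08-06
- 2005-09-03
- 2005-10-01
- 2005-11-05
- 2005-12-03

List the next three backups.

2006-01-07, 2006-02-04, 2006-03-04

These are Saturdays at 28- or 35-day spacing (28, 35, 28, 28, 35, 28).
The pattern: 1st Saturday of the month.
1st Saturday of January 2006: 2006-01-07.
1st Saturday of February 2006: 2006-02-04.
March 2006 — 1st Saturday is 2006-03-04.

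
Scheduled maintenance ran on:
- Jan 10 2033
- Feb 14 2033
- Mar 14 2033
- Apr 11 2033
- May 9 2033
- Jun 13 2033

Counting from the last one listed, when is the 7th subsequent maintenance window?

Jan 9 2034

Gaps: 35, 28, 28, 28, 35 days — a mix of 28 and 35. Every date is a Monday.
Each is the 2nd Monday of its month.
July 2033 — 2nd Monday is Jul 11 2033.
2nd Monday of August 2033: Aug 8 2033.
2nd Monday of September 2033: Sep 12 2033.
2nd Monday of October 2033: Oct 10 2033.
November 2033 — 2nd Monday is Nov 14 2033.
2nd Monday of December 2033: Dec 12 2033.
2nd Monday of January 2034: Jan 9 2034.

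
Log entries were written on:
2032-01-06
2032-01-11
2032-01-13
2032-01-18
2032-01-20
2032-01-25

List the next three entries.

Every event lands on a Tuesday or Sunday (gaps cycle 5, 2, 5, 2, 5).
So the schedule is: every Tuesday and Sunday.
Next Tuesday: 2032-01-27.
Next Sunday: 2032-02-01.
The following Tuesday is 2032-02-03.

2032-01-27, 2032-02-01, 2032-02-03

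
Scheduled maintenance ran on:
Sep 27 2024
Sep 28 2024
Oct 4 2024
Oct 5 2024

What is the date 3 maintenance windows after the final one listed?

The gap pattern 1, 6, 1 repeats every 2 events.
These are the Fridays and Saturdays of each week.
The following Friday is Oct 11 2024.
The following Saturday is Oct 12 2024.
Next Friday: Oct 18 2024.

Oct 18 2024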